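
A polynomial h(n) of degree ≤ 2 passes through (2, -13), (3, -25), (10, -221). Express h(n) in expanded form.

Write h(n) = an^2 + bn + c. Substituting each data point gives a linear system:
  4a + 2b + c = -13
  9a + 3b + c = -25
  100a + 10b + c = -221
Solving the system yields a = -2, b = -2, c = -1.
So h(n) = -2n^2 - 2n - 1.
Check: h(3) = -25. ✓

h(n) = -2n^2 - 2n - 1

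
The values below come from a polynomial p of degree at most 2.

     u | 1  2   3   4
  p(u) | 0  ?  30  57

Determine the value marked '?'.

11

The 3 known points determine the degree-2 polynomial uniquely.
Write p(u) = au^2 + bu + c. Substituting each data point gives a linear system:
  a + b + c = 0
  9a + 3b + c = 30
  16a + 4b + c = 57
Solving the system yields a = 4, b = -1, c = -3.
So p(u) = 4u^2 - u - 3.
Then p(2) = 11.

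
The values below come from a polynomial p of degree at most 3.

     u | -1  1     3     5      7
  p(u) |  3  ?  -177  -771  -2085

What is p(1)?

The 4 known points determine the degree-3 polynomial uniquely.
Write p(u) = au^3 + bu^2 + cu + d. Substituting each data point gives a linear system:
  -a + b - c + d = 3
  27a + 9b + 3c + d = -177
  125a + 25b + 5c + d = -771
  343a + 49b + 7c + d = -2085
Solving the system yields a = -6, b = 0, c = -3, d = -6.
So p(u) = -6u³ - 3u - 6.
Then p(1) = -15.

-15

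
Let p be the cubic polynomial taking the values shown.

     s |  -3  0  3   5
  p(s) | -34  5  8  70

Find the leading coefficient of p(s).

1

Write p(s) = as^3 + bs^2 + cs + d. Substituting each data point gives a linear system:
  -27a + 9b - 3c + d = -34
  d = 5
  27a + 9b + 3c + d = 8
  125a + 25b + 5c + d = 70
Solving the system yields a = 1, b = -2, c = -2, d = 5.
So p(s) = s^3 - 2s^2 - 2s + 5.
The leading coefficient is 1.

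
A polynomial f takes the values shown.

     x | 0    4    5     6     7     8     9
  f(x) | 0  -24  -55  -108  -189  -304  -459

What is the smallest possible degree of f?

3

Divided differences on the nodes 0, 4, 5, 6, 7, 8, 9:
  order 0: 0  -24  -55  -108  -189  -304  -459
  order 1: -6  -31  -53  -81  -115  -155
  order 2: -5  -11  -14  -17  -20
  order 3: -1  -1  -1  -1
  order 4: 0  0  0
  order 5: 0  0
  order 6: 0
The order-3 divided differences are all -1 (nonzero) and every higher order vanishes, so the data lies on a polynomial of degree exactly 3.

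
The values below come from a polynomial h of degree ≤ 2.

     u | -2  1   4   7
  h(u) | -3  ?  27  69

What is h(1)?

3

The 3 known points determine the degree-2 polynomial uniquely.
Write h(u) = au^2 + bu + c. Substituting each data point gives a linear system:
  4a - 2b + c = -3
  16a + 4b + c = 27
  49a + 7b + c = 69
Solving the system yields a = 1, b = 3, c = -1.
So h(u) = u² + 3u - 1.
Then h(1) = 3.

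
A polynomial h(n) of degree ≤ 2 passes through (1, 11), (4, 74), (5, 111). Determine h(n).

Write h(n) = an^2 + bn + c. Substituting each data point gives a linear system:
  a + b + c = 11
  16a + 4b + c = 74
  25a + 5b + c = 111
Solving the system yields a = 4, b = 1, c = 6.
So h(n) = 4n² + n + 6.
Check: h(4) = 74. ✓

h(n) = 4n^2 + n + 6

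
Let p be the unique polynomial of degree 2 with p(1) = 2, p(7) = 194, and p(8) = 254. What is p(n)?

Using the Lagrange interpolation formula with nodes 1, 7, 8:
  L_0(n) = (n - 7)(n - 8) / 42
  L_1(n) = (n - 1)(n - 8) / -6
  L_2(n) = (n - 1)(n - 7) / 7
Then p(n) = 2·L_0(n) + 194·L_1(n) + 254·L_2(n).
Expanding and collecting terms gives p(n) = 4n² - 2.
Check: p(8) = 254. ✓

p(n) = 4n^2 - 2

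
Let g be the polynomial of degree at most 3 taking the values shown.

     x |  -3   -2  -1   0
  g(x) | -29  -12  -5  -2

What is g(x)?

Using the Lagrange interpolation formula with nodes -3, -2, -1, 0:
  L_0(x) = (x + 2)(x + 1)x / -6
  L_1(x) = (x + 3)(x + 1)x / 2
  L_2(x) = (x + 3)(x + 2)x / -2
  L_3(x) = (x + 3)(x + 2)(x + 1) / 6
Then g(x) = -29·L_0(x) - 12·L_1(x) - 5·L_2(x) - 2·L_3(x).
Expanding and collecting terms gives g(x) = x³ + x² + 3x - 2.
Check: g(-3) = -29. ✓

g(x) = x^3 + x^2 + 3x - 2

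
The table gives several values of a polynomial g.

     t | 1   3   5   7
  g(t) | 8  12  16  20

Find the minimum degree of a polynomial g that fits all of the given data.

1

Forward differences of the values at t = 1, 3, 5, 7:
  g  : 8  12  16  20
  Δ  : 4  4  4
  Δ^2: 0  0
  Δ^3: 0
The first differences are constant (4) and nonzero, while all higher differences vanish, so the minimal degree is 1.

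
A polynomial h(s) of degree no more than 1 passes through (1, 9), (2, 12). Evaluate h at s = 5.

21

Using the Lagrange interpolation formula with nodes 1, 2:
  L_0(s) = (s - 2) / -1
  L_1(s) = (s - 1) / 1
Then h(s) = 9·L_0(s) + 12·L_1(s).
Expanding and collecting terms gives h(s) = 3s + 6.
Evaluating at s = 5: h(5) = 21.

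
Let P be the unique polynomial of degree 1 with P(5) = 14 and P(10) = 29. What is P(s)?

P(s) = 3s - 1

Write P(s) = as + b. Substituting each data point gives a linear system:
  5a + b = 14
  10a + b = 29
Solving the system yields a = 3, b = -1.
So P(s) = 3s - 1.
Check: P(5) = 14. ✓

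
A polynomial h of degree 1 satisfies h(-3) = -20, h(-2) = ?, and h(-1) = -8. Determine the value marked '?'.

-14

On equispaced nodes a degree-1 polynomial has vanishing second forward difference, so
  h(-3) - 2·h(-2) + h(-1) = 0.
Substituting the known values and solving for h(-2):
  -2·h(-2) = 28
  h(-2) = -14.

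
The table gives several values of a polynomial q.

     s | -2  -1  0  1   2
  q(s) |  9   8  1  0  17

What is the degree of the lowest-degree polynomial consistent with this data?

3

Forward differences of the values at s = -2, -1, 0, 1, 2:
  q  : 9  8  1  0  17
  Δ  : -1  -7  -1  17
  Δ^2: -6  6  18
  Δ^3: 12  12
  Δ^4: 0
The third differences are constant (12) and nonzero, while all higher differences vanish, so the minimal degree is 3.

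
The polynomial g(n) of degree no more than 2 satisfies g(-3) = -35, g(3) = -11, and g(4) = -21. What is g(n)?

Write g(n) = an^2 + bn + c. Substituting each data point gives a linear system:
  9a - 3b + c = -35
  9a + 3b + c = -11
  16a + 4b + c = -21
Solving the system yields a = -2, b = 4, c = -5.
So g(n) = -2n² + 4n - 5.
Check: g(4) = -21. ✓

g(n) = -2n^2 + 4n - 5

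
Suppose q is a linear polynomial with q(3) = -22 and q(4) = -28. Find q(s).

q(s) = -6s - 4

Write q(s) = as + b. Substituting each data point gives a linear system:
  3a + b = -22
  4a + b = -28
Solving the system yields a = -6, b = -4.
So q(s) = -6s - 4.
Check: q(4) = -28. ✓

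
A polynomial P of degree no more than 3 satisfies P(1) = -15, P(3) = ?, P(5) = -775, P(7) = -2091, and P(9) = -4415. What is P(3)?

On equispaced nodes a degree-3 polynomial has vanishing fourth forward difference, so
  P(1) - 4·P(3) + 6·P(5) - 4·P(7) + P(9) = 0.
Substituting the known values and solving for P(3):
  -4·P(3) = 716
  P(3) = -179.

-179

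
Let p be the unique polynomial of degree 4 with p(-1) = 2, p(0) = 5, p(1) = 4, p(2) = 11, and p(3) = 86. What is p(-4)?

Forward differences of the values at n = -1, 0, 1, 2, 3:
  p  : 2  5  4  11  86
  Δ  : 3  -1  7  75
  Δ^2: -4  8  68
  Δ^3: 12  60
  Δ^4: 48
The fourth differences are constant, confirming degree 4.
Interpolating (Newton forward form) and evaluating at n = -4 gives p(-4) = 569.

569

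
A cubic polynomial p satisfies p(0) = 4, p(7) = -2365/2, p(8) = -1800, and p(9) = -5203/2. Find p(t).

p(t) = -4t^3 + 4t^2 - (3/2)t + 4

Write p(t) = at^3 + bt^2 + ct + d. Substituting each data point gives a linear system:
  d = 4
  343a + 49b + 7c + d = -2365/2
  512a + 64b + 8c + d = -1800
  729a + 81b + 9c + d = -5203/2
Solving the system yields a = -4, b = 4, c = -3/2, d = 4.
So p(t) = -4t³ + 4t² - (3/2)t + 4.
Check: p(9) = -5203/2. ✓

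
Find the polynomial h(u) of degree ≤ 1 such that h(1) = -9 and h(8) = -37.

Using the Lagrange interpolation formula with nodes 1, 8:
  L_0(u) = (u - 8) / -7
  L_1(u) = (u - 1) / 7
Then h(u) = -9·L_0(u) - 37·L_1(u).
Expanding and collecting terms gives h(u) = -4u - 5.
Check: h(1) = -9. ✓

h(u) = -4u - 5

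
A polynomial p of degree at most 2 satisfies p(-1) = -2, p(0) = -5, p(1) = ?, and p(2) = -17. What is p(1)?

-10

On equispaced nodes a degree-2 polynomial has vanishing third forward difference, so
  - p(-1) + 3·p(0) - 3·p(1) + p(2) = 0.
Substituting the known values and solving for p(1):
  -3·p(1) = 30
  p(1) = -10.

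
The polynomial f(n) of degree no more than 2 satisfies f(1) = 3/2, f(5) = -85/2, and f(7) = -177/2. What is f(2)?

Write f(n) = an^2 + bn + c. Substituting each data point gives a linear system:
  a + b + c = 3/2
  25a + 5b + c = -85/2
  49a + 7b + c = -177/2
Solving the system yields a = -2, b = 1, c = 5/2.
So f(n) = -2n² + n + 5/2.
Then f(2) = -7/2.

-7/2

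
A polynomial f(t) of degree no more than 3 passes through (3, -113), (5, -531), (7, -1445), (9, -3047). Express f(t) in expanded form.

Write f(t) = at^3 + bt^2 + ct + d. Substituting each data point gives a linear system:
  27a + 9b + 3c + d = -113
  125a + 25b + 5c + d = -531
  343a + 49b + 7c + d = -1445
  729a + 81b + 9c + d = -3047
Solving the system yields a = -4, b = -2, c = 3, d = 4.
So f(t) = -4t^3 - 2t^2 + 3t + 4.
Check: f(9) = -3047. ✓

f(t) = -4t^3 - 2t^2 + 3t + 4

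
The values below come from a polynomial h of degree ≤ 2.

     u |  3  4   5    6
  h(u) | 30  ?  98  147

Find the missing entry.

The 3 known points determine the degree-2 polynomial uniquely.
Write h(u) = au^2 + bu + c. Substituting each data point gives a linear system:
  9a + 3b + c = 30
  25a + 5b + c = 98
  36a + 6b + c = 147
Solving the system yields a = 5, b = -6, c = 3.
So h(u) = 5u² - 6u + 3.
Then h(4) = 59.

59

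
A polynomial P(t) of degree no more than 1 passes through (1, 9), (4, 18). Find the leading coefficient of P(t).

Write P(t) = at + b. Substituting each data point gives a linear system:
  a + b = 9
  4a + b = 18
Solving the system yields a = 3, b = 6.
So P(t) = 3t + 6.
The leading coefficient is 3.

3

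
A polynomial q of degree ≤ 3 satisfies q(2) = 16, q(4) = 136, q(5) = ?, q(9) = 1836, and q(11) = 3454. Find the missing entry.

280

The 4 known points determine the degree-3 polynomial uniquely.
Write q(u) = au^3 + bu^2 + cu + d. Substituting each data point gives a linear system:
  8a + 4b + 2c + d = 16
  64a + 16b + 4c + d = 136
  729a + 81b + 9c + d = 1836
  1331a + 121b + 11c + d = 3454
Solving the system yields a = 3, b = -5, c = 6, d = 0.
So q(u) = 3u^3 - 5u^2 + 6u.
Then q(5) = 280.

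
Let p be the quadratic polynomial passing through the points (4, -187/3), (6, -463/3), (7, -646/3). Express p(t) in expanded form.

p(t) = -5t^2 + 4t + 5/3

Using the Lagrange interpolation formula with nodes 4, 6, 7:
  L_0(t) = (t - 6)(t - 7) / 6
  L_1(t) = (t - 4)(t - 7) / -2
  L_2(t) = (t - 4)(t - 6) / 3
Then p(t) = -187/3·L_0(t) - 463/3·L_1(t) - 646/3·L_2(t).
Expanding and collecting terms gives p(t) = -5t^2 + 4t + 5/3.
Check: p(7) = -646/3. ✓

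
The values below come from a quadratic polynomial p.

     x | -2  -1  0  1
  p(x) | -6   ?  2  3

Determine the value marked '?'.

-1

The 3 known points determine the degree-2 polynomial uniquely.
Write p(x) = ax^2 + bx + c. Substituting each data point gives a linear system:
  4a - 2b + c = -6
  c = 2
  a + b + c = 3
Solving the system yields a = -1, b = 2, c = 2.
So p(x) = -x² + 2x + 2.
Then p(-1) = -1.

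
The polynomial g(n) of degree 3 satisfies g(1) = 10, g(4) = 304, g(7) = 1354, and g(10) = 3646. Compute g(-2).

Using the Lagrange interpolation formula with nodes 1, 4, 7, 10:
  L_0(n) = (n - 4)(n - 7)(n - 10) / -162
  L_1(n) = (n - 1)(n - 7)(n - 10) / 54
  L_2(n) = (n - 1)(n - 4)(n - 10) / -54
  L_3(n) = (n - 1)(n - 4)(n - 7) / 162
Then g(n) = 10·L_0(n) + 304·L_1(n) + 1354·L_2(n) + 3646·L_3(n).
Expanding and collecting terms gives g(n) = 3n³ + 6n² + 5n - 4.
Evaluating at n = -2: g(-2) = -14.

-14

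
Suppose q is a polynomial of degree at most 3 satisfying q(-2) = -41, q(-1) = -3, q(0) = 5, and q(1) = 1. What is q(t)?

Write q(t) = at^3 + bt^2 + ct + d. Substituting each data point gives a linear system:
  -8a + 4b - 2c + d = -41
  -a + b - c + d = -3
  d = 5
  a + b + c + d = 1
Solving the system yields a = 3, b = -6, c = -1, d = 5.
So q(t) = 3t^3 - 6t^2 - t + 5.
Check: q(-1) = -3. ✓

q(t) = 3t^3 - 6t^2 - t + 5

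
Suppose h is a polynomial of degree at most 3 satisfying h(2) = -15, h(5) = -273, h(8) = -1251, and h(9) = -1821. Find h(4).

-131

Write h(s) = as^3 + bs^2 + cs + d. Substituting each data point gives a linear system:
  8a + 4b + 2c + d = -15
  125a + 25b + 5c + d = -273
  512a + 64b + 8c + d = -1251
  729a + 81b + 9c + d = -1821
Solving the system yields a = -3, b = 5, c = -4, d = -3.
So h(s) = -3s^3 + 5s^2 - 4s - 3.
Then h(4) = -131.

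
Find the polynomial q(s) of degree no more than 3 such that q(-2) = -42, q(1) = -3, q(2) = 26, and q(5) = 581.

Using the Lagrange interpolation formula with nodes -2, 1, 2, 5:
  L_0(s) = (s - 1)(s - 2)(s - 5) / -84
  L_1(s) = (s + 2)(s - 2)(s - 5) / 12
  L_2(s) = (s + 2)(s - 1)(s - 5) / -12
  L_3(s) = (s + 2)(s - 1)(s - 2) / 84
Then q(s) = -42·L_0(s) - 3·L_1(s) + 26·L_2(s) + 581·L_3(s).
Expanding and collecting terms gives q(s) = 5s^3 - s^2 - 3s - 4.
Check: q(5) = 581. ✓

q(s) = 5s^3 - s^2 - 3s - 4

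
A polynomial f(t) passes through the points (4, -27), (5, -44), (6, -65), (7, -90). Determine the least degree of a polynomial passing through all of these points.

Forward differences of the values at t = 4, 5, 6, 7:
  f  : -27  -44  -65  -90
  Δ  : -17  -21  -25
  Δ^2: -4  -4
  Δ^3: 0
The second differences are constant (-4) and nonzero, while all higher differences vanish, so the minimal degree is 2.

2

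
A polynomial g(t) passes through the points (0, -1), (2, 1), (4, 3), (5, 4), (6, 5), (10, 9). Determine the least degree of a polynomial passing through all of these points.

Divided differences on the nodes 0, 2, 4, 5, 6, 10:
  order 0: -1  1  3  4  5  9
  order 1: 1  1  1  1  1
  order 2: 0  0  0  0
  order 3: 0  0  0
  order 4: 0  0
  order 5: 0
The order-1 divided differences are all 1 (nonzero) and every higher order vanishes, so the data lies on a polynomial of degree exactly 1.

1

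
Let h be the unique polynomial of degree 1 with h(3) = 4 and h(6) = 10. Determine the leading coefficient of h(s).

Write h(s) = as + b. Substituting each data point gives a linear system:
  3a + b = 4
  6a + b = 10
Solving the system yields a = 2, b = -2.
So h(s) = 2s - 2.
The leading coefficient is 2.

2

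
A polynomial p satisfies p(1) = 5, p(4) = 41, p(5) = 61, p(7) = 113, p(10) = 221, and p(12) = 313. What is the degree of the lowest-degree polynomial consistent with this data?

2

Divided differences on the nodes 1, 4, 5, 7, 10, 12:
  order 0: 5  41  61  113  221  313
  order 1: 12  20  26  36  46
  order 2: 2  2  2  2
  order 3: 0  0  0
  order 4: 0  0
  order 5: 0
The order-2 divided differences are all 2 (nonzero) and every higher order vanishes, so the data lies on a polynomial of degree exactly 2.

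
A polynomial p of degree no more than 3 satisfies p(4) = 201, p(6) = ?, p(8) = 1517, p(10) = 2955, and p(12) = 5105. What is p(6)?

The 4 known points determine the degree-3 polynomial uniquely.
Write p(n) = an^3 + bn^2 + cn + d. Substituting each data point gives a linear system:
  64a + 16b + 4c + d = 201
  512a + 64b + 8c + d = 1517
  1000a + 100b + 10c + d = 2955
  1728a + 144b + 12c + d = 5105
Solving the system yields a = 3, b = -1, c = 5, d = 5.
So p(n) = 3n³ - n² + 5n + 5.
Then p(6) = 647.

647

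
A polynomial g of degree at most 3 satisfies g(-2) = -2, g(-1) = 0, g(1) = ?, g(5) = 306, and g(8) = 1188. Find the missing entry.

The 4 known points determine the degree-3 polynomial uniquely.
Write g(n) = an^3 + bn^2 + cn + d. Substituting each data point gives a linear system:
  -8a + 4b - 2c + d = -2
  -a + b - c + d = 0
  125a + 25b + 5c + d = 306
  512a + 64b + 8c + d = 1188
Solving the system yields a = 2, b = 3, c = -3, d = -4.
So g(n) = 2n^3 + 3n^2 - 3n - 4.
Then g(1) = -2.

-2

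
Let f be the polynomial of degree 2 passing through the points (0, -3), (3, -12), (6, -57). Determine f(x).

f(x) = -2x^2 + 3x - 3

Write f(x) = ax^2 + bx + c. Substituting each data point gives a linear system:
  c = -3
  9a + 3b + c = -12
  36a + 6b + c = -57
Solving the system yields a = -2, b = 3, c = -3.
So f(x) = -2x^2 + 3x - 3.
Check: f(6) = -57. ✓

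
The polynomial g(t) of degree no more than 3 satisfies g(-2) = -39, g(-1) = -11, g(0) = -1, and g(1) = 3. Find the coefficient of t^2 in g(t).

Write g(t) = at^3 + bt^2 + ct + d. Substituting each data point gives a linear system:
  -8a + 4b - 2c + d = -39
  -a + b - c + d = -11
  d = -1
  a + b + c + d = 3
Solving the system yields a = 2, b = -3, c = 5, d = -1.
So g(t) = 2t^3 - 3t^2 + 5t - 1.
The coefficient of t^2 is -3.

-3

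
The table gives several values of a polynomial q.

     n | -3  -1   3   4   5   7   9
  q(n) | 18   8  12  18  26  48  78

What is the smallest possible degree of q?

2

Divided differences on the nodes -3, -1, 3, 4, 5, 7, 9:
  order 0: 18  8  12  18  26  48  78
  order 1: -5  1  6  8  11  15
  order 2: 1  1  1  1  1
  order 3: 0  0  0  0
  order 4: 0  0  0
  order 5: 0  0
  order 6: 0
The order-2 divided differences are all 1 (nonzero) and every higher order vanishes, so the data lies on a polynomial of degree exactly 2.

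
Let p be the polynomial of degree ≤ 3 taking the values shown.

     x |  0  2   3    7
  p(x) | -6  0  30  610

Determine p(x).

p(x) = 2x^3 - x^2 - 3x - 6

Write p(x) = ax^3 + bx^2 + cx + d. Substituting each data point gives a linear system:
  d = -6
  8a + 4b + 2c + d = 0
  27a + 9b + 3c + d = 30
  343a + 49b + 7c + d = 610
Solving the system yields a = 2, b = -1, c = -3, d = -6.
So p(x) = 2x³ - x² - 3x - 6.
Check: p(2) = 0. ✓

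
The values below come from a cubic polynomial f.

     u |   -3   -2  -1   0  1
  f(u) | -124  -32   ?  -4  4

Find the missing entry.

On equispaced nodes a degree-3 polynomial has vanishing fourth forward difference, so
  f(-3) - 4·f(-2) + 6·f(-1) - 4·f(0) + f(1) = 0.
Substituting the known values and solving for f(-1):
  6·f(-1) = -24
  f(-1) = -4.

-4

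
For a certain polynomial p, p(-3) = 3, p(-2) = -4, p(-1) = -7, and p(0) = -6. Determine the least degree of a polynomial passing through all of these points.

Forward differences of the values at u = -3, -2, -1, 0:
  p  : 3  -4  -7  -6
  Δ  : -7  -3  1
  Δ^2: 4  4
  Δ^3: 0
The second differences are constant (4) and nonzero, while all higher differences vanish, so the minimal degree is 2.

2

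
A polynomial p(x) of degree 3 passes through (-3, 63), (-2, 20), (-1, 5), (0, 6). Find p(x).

Write p(x) = ax^3 + bx^2 + cx + d. Substituting each data point gives a linear system:
  -27a + 9b - 3c + d = 63
  -8a + 4b - 2c + d = 20
  -a + b - c + d = 5
  d = 6
Solving the system yields a = -2, b = 2, c = 5, d = 6.
So p(x) = -2x^3 + 2x^2 + 5x + 6.
Check: p(-1) = 5. ✓

p(x) = -2x^3 + 2x^2 + 5x + 6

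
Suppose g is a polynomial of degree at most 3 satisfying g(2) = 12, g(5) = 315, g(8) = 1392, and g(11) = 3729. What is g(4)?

152

Write g(t) = at^3 + bt^2 + ct + d. Substituting each data point gives a linear system:
  8a + 4b + 2c + d = 12
  125a + 25b + 5c + d = 315
  512a + 64b + 8c + d = 1392
  1331a + 121b + 11c + d = 3729
Solving the system yields a = 3, b = -2, c = -2, d = 0.
So g(t) = 3t^3 - 2t^2 - 2t.
Then g(4) = 152.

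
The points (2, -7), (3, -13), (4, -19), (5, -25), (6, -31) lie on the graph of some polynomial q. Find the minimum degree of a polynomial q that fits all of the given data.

1

Forward differences of the values at n = 2, 3, 4, 5, 6:
  q  : -7  -13  -19  -25  -31
  Δ  : -6  -6  -6  -6
  Δ^2: 0  0  0
  Δ^3: 0  0
  Δ^4: 0
The first differences are constant (-6) and nonzero, while all higher differences vanish, so the minimal degree is 1.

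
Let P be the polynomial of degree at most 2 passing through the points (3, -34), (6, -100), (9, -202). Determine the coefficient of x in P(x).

-4

Write P(x) = ax^2 + bx + c. Substituting each data point gives a linear system:
  9a + 3b + c = -34
  36a + 6b + c = -100
  81a + 9b + c = -202
Solving the system yields a = -2, b = -4, c = -4.
So P(x) = -2x^2 - 4x - 4.
The coefficient of x is -4.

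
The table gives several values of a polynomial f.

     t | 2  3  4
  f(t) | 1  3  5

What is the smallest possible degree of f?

1

Forward differences of the values at t = 2, 3, 4:
  f  : 1  3  5
  Δ  : 2  2
  Δ^2: 0
The first differences are constant (2) and nonzero, while all higher differences vanish, so the minimal degree is 1.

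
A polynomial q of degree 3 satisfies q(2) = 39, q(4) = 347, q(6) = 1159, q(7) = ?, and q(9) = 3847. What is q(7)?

1829

The 4 known points determine the degree-3 polynomial uniquely.
Write q(u) = au^3 + bu^2 + cu + d. Substituting each data point gives a linear system:
  8a + 4b + 2c + d = 39
  64a + 16b + 4c + d = 347
  216a + 36b + 6c + d = 1159
  729a + 81b + 9c + d = 3847
Solving the system yields a = 5, b = 3, c = -4, d = -5.
So q(u) = 5u^3 + 3u^2 - 4u - 5.
Then q(7) = 1829.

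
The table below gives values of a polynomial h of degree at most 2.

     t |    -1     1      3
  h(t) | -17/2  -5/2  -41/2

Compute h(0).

Forward differences of the values at t = -1, 1, 3:
  h  : -17/2  -5/2  -41/2
  Δ  : 6  -18
  Δ^2: -24
The second differences are constant, confirming degree 2.
Interpolating (Newton forward form) and evaluating at t = 0 gives h(0) = -5/2.

-5/2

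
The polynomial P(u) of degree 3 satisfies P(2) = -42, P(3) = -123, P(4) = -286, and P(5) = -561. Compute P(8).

Forward differences of the values at u = 2, 3, 4, 5:
  P  : -42  -123  -286  -561
  Δ  : -81  -163  -275
  Δ^2: -82  -112
  Δ^3: -30
The third differences are constant, confirming degree 3.
Interpolating (Newton forward form) and evaluating at u = 8 gives P(8) = -2358.

-2358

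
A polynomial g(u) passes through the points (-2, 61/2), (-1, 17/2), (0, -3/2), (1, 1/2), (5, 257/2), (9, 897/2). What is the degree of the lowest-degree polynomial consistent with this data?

Divided differences on the nodes -2, -1, 0, 1, 5, 9:
  order 0: 61/2  17/2  -3/2  1/2  257/2  897/2
  order 1: -22  -10  2  32  80
  order 2: 6  6  6  6
  order 3: 0  0  0
  order 4: 0  0
  order 5: 0
The order-2 divided differences are all 6 (nonzero) and every higher order vanishes, so the data lies on a polynomial of degree exactly 2.

2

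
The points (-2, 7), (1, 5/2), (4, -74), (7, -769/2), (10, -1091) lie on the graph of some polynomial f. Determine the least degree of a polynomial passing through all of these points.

3

Forward differences of the values at t = -2, 1, 4, 7, 10:
  f  : 7  5/2  -74  -769/2  -1091
  Δ  : -9/2  -153/2  -621/2  -1413/2
  Δ^2: -72  -234  -396
  Δ^3: -162  -162
  Δ^4: 0
The third differences are constant (-162) and nonzero, while all higher differences vanish, so the minimal degree is 3.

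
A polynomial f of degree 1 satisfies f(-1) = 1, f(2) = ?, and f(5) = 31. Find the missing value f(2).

On equispaced nodes a degree-1 polynomial has vanishing second forward difference, so
  f(-1) - 2·f(2) + f(5) = 0.
Substituting the known values and solving for f(2):
  -2·f(2) = -32
  f(2) = 16.

16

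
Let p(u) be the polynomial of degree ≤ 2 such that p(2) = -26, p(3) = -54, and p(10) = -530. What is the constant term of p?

Write p(u) = au^2 + bu + c. Substituting each data point gives a linear system:
  4a + 2b + c = -26
  9a + 3b + c = -54
  100a + 10b + c = -530
Solving the system yields a = -5, b = -3, c = 0.
So p(u) = -5u^2 - 3u.
The constant term is 0.

0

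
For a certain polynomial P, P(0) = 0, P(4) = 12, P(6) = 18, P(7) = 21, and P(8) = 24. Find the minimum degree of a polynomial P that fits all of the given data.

Divided differences on the nodes 0, 4, 6, 7, 8:
  order 0: 0  12  18  21  24
  order 1: 3  3  3  3
  order 2: 0  0  0
  order 3: 0  0
  order 4: 0
The order-1 divided differences are all 3 (nonzero) and every higher order vanishes, so the data lies on a polynomial of degree exactly 1.

1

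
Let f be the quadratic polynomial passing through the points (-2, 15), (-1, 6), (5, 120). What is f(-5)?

Write f(t) = at^2 + bt + c. Substituting each data point gives a linear system:
  4a - 2b + c = 15
  a - b + c = 6
  25a + 5b + c = 120
Solving the system yields a = 4, b = 3, c = 5.
So f(t) = 4t² + 3t + 5.
Then f(-5) = 90.

90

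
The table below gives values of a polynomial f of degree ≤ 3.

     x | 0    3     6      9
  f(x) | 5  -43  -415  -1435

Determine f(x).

Write f(x) = ax^3 + bx^2 + cx + d. Substituting each data point gives a linear system:
  d = 5
  27a + 9b + 3c + d = -43
  216a + 36b + 6c + d = -415
  729a + 81b + 9c + d = -1435
Solving the system yields a = -2, b = 0, c = 2, d = 5.
So f(x) = -2x³ + 2x + 5.
Check: f(3) = -43. ✓

f(x) = -2x^3 + 2x + 5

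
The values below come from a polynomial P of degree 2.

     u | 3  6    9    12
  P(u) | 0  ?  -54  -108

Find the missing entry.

On equispaced nodes a degree-2 polynomial has vanishing third forward difference, so
  - P(3) + 3·P(6) - 3·P(9) + P(12) = 0.
Substituting the known values and solving for P(6):
  3·P(6) = -54
  P(6) = -18.

-18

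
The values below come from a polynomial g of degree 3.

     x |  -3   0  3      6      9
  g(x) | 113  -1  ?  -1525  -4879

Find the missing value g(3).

-223

The 4 known points determine the degree-3 polynomial uniquely.
Write g(x) = ax^3 + bx^2 + cx + d. Substituting each data point gives a linear system:
  -27a + 9b - 3c + d = 113
  d = -1
  216a + 36b + 6c + d = -1525
  729a + 81b + 9c + d = -4879
Solving the system yields a = -6, b = -6, c = -2, d = -1.
So g(x) = -6x³ - 6x² - 2x - 1.
Then g(3) = -223.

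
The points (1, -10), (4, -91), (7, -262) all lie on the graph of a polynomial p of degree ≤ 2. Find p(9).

Forward differences of the values at t = 1, 4, 7:
  p  : -10  -91  -262
  Δ  : -81  -171
  Δ^2: -90
The second differences are constant, confirming degree 2.
Interpolating (Newton forward form) and evaluating at t = 9 gives p(9) = -426.

-426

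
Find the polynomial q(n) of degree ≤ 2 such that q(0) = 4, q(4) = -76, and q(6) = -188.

q(n) = -6n^2 + 4n + 4

Write q(n) = an^2 + bn + c. Substituting each data point gives a linear system:
  c = 4
  16a + 4b + c = -76
  36a + 6b + c = -188
Solving the system yields a = -6, b = 4, c = 4.
So q(n) = -6n^2 + 4n + 4.
Check: q(0) = 4. ✓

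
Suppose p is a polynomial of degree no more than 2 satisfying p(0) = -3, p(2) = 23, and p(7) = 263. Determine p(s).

Write p(s) = as^2 + bs + c. Substituting each data point gives a linear system:
  c = -3
  4a + 2b + c = 23
  49a + 7b + c = 263
Solving the system yields a = 5, b = 3, c = -3.
So p(s) = 5s^2 + 3s - 3.
Check: p(7) = 263. ✓

p(s) = 5s^2 + 3s - 3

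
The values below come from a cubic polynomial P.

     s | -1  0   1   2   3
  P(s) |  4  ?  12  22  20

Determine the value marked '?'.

2

On equispaced nodes a degree-3 polynomial has vanishing fourth forward difference, so
  P(-1) - 4·P(0) + 6·P(1) - 4·P(2) + P(3) = 0.
Substituting the known values and solving for P(0):
  -4·P(0) = -8
  P(0) = 2.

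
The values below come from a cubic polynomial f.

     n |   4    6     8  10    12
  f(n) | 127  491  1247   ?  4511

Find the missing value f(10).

On equispaced nodes a degree-3 polynomial has vanishing fourth forward difference, so
  f(4) - 4·f(6) + 6·f(8) - 4·f(10) + f(12) = 0.
Substituting the known values and solving for f(10):
  -4·f(10) = -10156
  f(10) = 2539.

2539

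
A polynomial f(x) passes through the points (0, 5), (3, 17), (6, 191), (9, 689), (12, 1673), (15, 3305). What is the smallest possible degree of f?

3

Forward differences of the values at x = 0, 3, 6, 9, 12, 15:
  f  : 5  17  191  689  1673  3305
  Δ  : 12  174  498  984  1632
  Δ^2: 162  324  486  648
  Δ^3: 162  162  162
  Δ^4: 0  0
  Δ^5: 0
The third differences are constant (162) and nonzero, while all higher differences vanish, so the minimal degree is 3.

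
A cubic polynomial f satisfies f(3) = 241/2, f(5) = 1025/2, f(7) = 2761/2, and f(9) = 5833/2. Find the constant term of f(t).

5

Write f(t) = at^3 + bt^2 + ct + d. Substituting each data point gives a linear system:
  27a + 9b + 3c + d = 241/2
  125a + 25b + 5c + d = 1025/2
  343a + 49b + 7c + d = 2761/2
  729a + 81b + 9c + d = 5833/2
Solving the system yields a = 4, b = -1/2, c = 4, d = 5.
So f(t) = 4t³ - (1/2)t² + 4t + 5.
The constant term is 5.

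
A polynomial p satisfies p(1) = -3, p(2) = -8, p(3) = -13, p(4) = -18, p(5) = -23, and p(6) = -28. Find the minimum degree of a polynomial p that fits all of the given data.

Forward differences of the values at n = 1, 2, 3, 4, 5, 6:
  p  : -3  -8  -13  -18  -23  -28
  Δ  : -5  -5  -5  -5  -5
  Δ^2: 0  0  0  0
  Δ^3: 0  0  0
  Δ^4: 0  0
  Δ^5: 0
The first differences are constant (-5) and nonzero, while all higher differences vanish, so the minimal degree is 1.

1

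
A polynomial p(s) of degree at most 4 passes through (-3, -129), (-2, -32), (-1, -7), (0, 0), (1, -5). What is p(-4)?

Write p(s) = as^4 + bs^3 + cs^2 + ds + e. Substituting each data point gives a linear system:
  81a - 27b + 9c - 3d + e = -129
  16a - 8b + 4c - 2d + e = -32
  a - b + c - d + e = -7
  e = 0
  a + b + c + d + e = -5
Solving the system yields a = -2, b = -3, c = -4, d = 4, e = 0.
So p(s) = -2s⁴ - 3s³ - 4s² + 4s.
Then p(-4) = -400.

-400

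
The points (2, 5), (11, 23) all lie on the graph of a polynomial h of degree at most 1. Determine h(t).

h(t) = 2t + 1

Write h(t) = at + b. Substituting each data point gives a linear system:
  2a + b = 5
  11a + b = 23
Solving the system yields a = 2, b = 1.
So h(t) = 2t + 1.
Check: h(11) = 23. ✓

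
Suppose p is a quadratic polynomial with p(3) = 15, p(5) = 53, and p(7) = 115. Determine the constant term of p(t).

3

Write p(t) = at^2 + bt + c. Substituting each data point gives a linear system:
  9a + 3b + c = 15
  25a + 5b + c = 53
  49a + 7b + c = 115
Solving the system yields a = 3, b = -5, c = 3.
So p(t) = 3t^2 - 5t + 3.
The constant term is 3.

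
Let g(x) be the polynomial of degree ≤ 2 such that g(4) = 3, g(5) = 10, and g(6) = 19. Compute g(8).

43

Forward differences of the values at x = 4, 5, 6:
  g  : 3  10  19
  Δ  : 7  9
  Δ^2: 2
The second differences are constant, confirming degree 2.
Interpolating (Newton forward form) and evaluating at x = 8 gives g(8) = 43.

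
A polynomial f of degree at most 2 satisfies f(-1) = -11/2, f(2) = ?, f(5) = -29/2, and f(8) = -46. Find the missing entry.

The 3 known points determine the degree-2 polynomial uniquely.
Write f(n) = an^2 + bn + c. Substituting each data point gives a linear system:
  a - b + c = -11/2
  25a + 5b + c = -29/2
  64a + 8b + c = -46
Solving the system yields a = -1, b = 5/2, c = -2.
So f(n) = -n^2 + (5/2)n - 2.
Then f(2) = -1.

-1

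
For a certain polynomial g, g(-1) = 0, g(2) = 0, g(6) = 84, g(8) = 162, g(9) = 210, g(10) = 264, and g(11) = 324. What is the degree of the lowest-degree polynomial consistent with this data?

Divided differences on the nodes -1, 2, 6, 8, 9, 10, 11:
  order 0: 0  0  84  162  210  264  324
  order 1: 0  21  39  48  54  60
  order 2: 3  3  3  3  3
  order 3: 0  0  0  0
  order 4: 0  0  0
  order 5: 0  0
  order 6: 0
The order-2 divided differences are all 3 (nonzero) and every higher order vanishes, so the data lies on a polynomial of degree exactly 2.

2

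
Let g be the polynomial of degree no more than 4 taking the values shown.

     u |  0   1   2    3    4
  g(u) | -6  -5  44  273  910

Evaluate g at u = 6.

4800

Using the Lagrange interpolation formula with nodes 0, 1, 2, 3, 4:
  L_0(u) = (u - 1)(u - 2)(u - 3)(u - 4) / 24
  L_1(u) = u(u - 2)(u - 3)(u - 4) / -6
  L_2(u) = u(u - 1)(u - 3)(u - 4) / 4
  L_3(u) = u(u - 1)(u - 2)(u - 4) / -6
  L_4(u) = u(u - 1)(u - 2)(u - 3) / 24
Then g(u) = -6·L_0(u) - 5·L_1(u) + 44·L_2(u) + 273·L_3(u) + 910·L_4(u).
Expanding and collecting terms gives g(u) = 4u^4 - 2u^3 + 2u^2 - 3u - 6.
Evaluating at u = 6: g(6) = 4800.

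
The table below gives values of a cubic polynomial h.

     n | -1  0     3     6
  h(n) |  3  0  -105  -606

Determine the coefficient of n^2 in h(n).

Write h(n) = an^3 + bn^2 + cn + d. Substituting each data point gives a linear system:
  -a + b - c + d = 3
  d = 0
  27a + 9b + 3c + d = -105
  216a + 36b + 6c + d = -606
Solving the system yields a = -2, b = -4, c = -5, d = 0.
So h(n) = -2n³ - 4n² - 5n.
The coefficient of n^2 is -4.

-4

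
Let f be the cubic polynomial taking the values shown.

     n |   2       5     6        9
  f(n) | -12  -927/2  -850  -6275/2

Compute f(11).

Write f(n) = an^3 + bn^2 + cn + d. Substituting each data point gives a linear system:
  8a + 4b + 2c + d = -12
  125a + 25b + 5c + d = -927/2
  216a + 36b + 6c + d = -850
  729a + 81b + 9c + d = -6275/2
Solving the system yields a = -5, b = 6, c = 5/2, d = -1.
So f(n) = -5n³ + 6n² + (5/2)n - 1.
Then f(11) = -11805/2.

-11805/2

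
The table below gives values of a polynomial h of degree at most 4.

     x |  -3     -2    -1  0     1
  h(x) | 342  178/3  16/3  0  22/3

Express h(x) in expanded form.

Write h(x) = ax^4 + bx^3 + cx^2 + dx + e. Substituting each data point gives a linear system:
  81a - 27b + 9c - 3d + e = 342
  16a - 8b + 4c - 2d + e = 178/3
  a - b + c - d + e = 16/3
  e = 0
  a + b + c + d + e = 22/3
Solving the system yields a = 6, b = 6, c = 1/3, d = -5, e = 0.
So h(x) = 6x^4 + 6x^3 + (1/3)x^2 - 5x.
Check: h(1) = 22/3. ✓

h(x) = 6x^4 + 6x^3 + (1/3)x^2 - 5x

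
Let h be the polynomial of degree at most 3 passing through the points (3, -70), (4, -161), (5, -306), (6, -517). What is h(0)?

Using the Lagrange interpolation formula with nodes 3, 4, 5, 6:
  L_0(x) = (x - 4)(x - 5)(x - 6) / -6
  L_1(x) = (x - 3)(x - 5)(x - 6) / 2
  L_2(x) = (x - 3)(x - 4)(x - 6) / -2
  L_3(x) = (x - 3)(x - 4)(x - 5) / 6
Then h(x) = -70·L_0(x) - 161·L_1(x) - 306·L_2(x) - 517·L_3(x).
Expanding and collecting terms gives h(x) = -2x^3 - 3x^2 + 4x - 1.
Evaluating at x = 0: h(0) = -1.

-1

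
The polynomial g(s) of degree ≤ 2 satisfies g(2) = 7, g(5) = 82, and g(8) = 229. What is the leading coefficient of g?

4

Write g(s) = as^2 + bs + c. Substituting each data point gives a linear system:
  4a + 2b + c = 7
  25a + 5b + c = 82
  64a + 8b + c = 229
Solving the system yields a = 4, b = -3, c = -3.
So g(s) = 4s^2 - 3s - 3.
The leading coefficient is 4.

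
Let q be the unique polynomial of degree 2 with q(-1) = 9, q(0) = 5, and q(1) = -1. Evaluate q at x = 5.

-45

Forward differences of the values at x = -1, 0, 1:
  q  : 9  5  -1
  Δ  : -4  -6
  Δ^2: -2
The second differences are constant, confirming degree 2.
Interpolating (Newton forward form) and evaluating at x = 5 gives q(5) = -45.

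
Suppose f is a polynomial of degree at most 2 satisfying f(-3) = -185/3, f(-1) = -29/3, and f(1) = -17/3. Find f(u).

Write f(u) = au^2 + bu + c. Substituting each data point gives a linear system:
  9a - 3b + c = -185/3
  a - b + c = -29/3
  a + b + c = -17/3
Solving the system yields a = -6, b = 2, c = -5/3.
So f(u) = -6u^2 + 2u - 5/3.
Check: f(-3) = -185/3. ✓

f(u) = -6u^2 + 2u - 5/3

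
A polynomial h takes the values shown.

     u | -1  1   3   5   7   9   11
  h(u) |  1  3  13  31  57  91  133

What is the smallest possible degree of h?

2

Forward differences of the values at u = -1, 1, 3, 5, 7, 9, 11:
  h  : 1  3  13  31  57  91  133
  Δ  : 2  10  18  26  34  42
  Δ^2: 8  8  8  8  8
  Δ^3: 0  0  0  0
  Δ^4: 0  0  0
  Δ^5: 0  0
  Δ^6: 0
The second differences are constant (8) and nonzero, while all higher differences vanish, so the minimal degree is 2.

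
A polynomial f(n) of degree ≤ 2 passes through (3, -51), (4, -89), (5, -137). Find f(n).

f(n) = -5n^2 - 3n + 3

Using the Lagrange interpolation formula with nodes 3, 4, 5:
  L_0(n) = (n - 4)(n - 5) / 2
  L_1(n) = (n - 3)(n - 5) / -1
  L_2(n) = (n - 3)(n - 4) / 2
Then f(n) = -51·L_0(n) - 89·L_1(n) - 137·L_2(n).
Expanding and collecting terms gives f(n) = -5n² - 3n + 3.
Check: f(4) = -89. ✓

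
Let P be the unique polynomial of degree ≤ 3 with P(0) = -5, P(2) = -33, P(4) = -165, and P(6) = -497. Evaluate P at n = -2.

Write P(n) = an^3 + bn^2 + cn + d. Substituting each data point gives a linear system:
  d = -5
  8a + 4b + 2c + d = -33
  64a + 16b + 4c + d = -165
  216a + 36b + 6c + d = -497
Solving the system yields a = -2, b = -1, c = -4, d = -5.
So P(n) = -2n^3 - n^2 - 4n - 5.
Then P(-2) = 15.

15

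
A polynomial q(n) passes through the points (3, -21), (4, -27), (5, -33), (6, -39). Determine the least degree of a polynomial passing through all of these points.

1

Forward differences of the values at n = 3, 4, 5, 6:
  q  : -21  -27  -33  -39
  Δ  : -6  -6  -6
  Δ^2: 0  0
  Δ^3: 0
The first differences are constant (-6) and nonzero, while all higher differences vanish, so the minimal degree is 1.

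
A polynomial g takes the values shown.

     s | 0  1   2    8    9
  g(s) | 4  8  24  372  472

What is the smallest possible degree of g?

Divided differences on the nodes 0, 1, 2, 8, 9:
  order 0: 4  8  24  372  472
  order 1: 4  16  58  100
  order 2: 6  6  6
  order 3: 0  0
  order 4: 0
The order-2 divided differences are all 6 (nonzero) and every higher order vanishes, so the data lies on a polynomial of degree exactly 2.

2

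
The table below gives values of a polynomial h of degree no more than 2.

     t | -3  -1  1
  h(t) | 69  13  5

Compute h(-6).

243

Forward differences of the values at t = -3, -1, 1:
  h  : 69  13  5
  Δ  : -56  -8
  Δ^2: 48
The second differences are constant, confirming degree 2.
Interpolating (Newton forward form) and evaluating at t = -6 gives h(-6) = 243.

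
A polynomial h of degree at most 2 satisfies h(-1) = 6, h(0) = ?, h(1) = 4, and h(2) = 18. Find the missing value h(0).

On equispaced nodes a degree-2 polynomial has vanishing third forward difference, so
  - h(-1) + 3·h(0) - 3·h(1) + h(2) = 0.
Substituting the known values and solving for h(0):
  3·h(0) = 0
  h(0) = 0.

0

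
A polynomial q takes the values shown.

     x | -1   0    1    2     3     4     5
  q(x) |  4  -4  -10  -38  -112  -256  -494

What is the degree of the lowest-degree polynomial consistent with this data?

3

Forward differences of the values at x = -1, 0, 1, 2, 3, 4, 5:
  q  : 4  -4  -10  -38  -112  -256  -494
  Δ  : -8  -6  -28  -74  -144  -238
  Δ^2: 2  -22  -46  -70  -94
  Δ^3: -24  -24  -24  -24
  Δ^4: 0  0  0
  Δ^5: 0  0
  Δ^6: 0
The third differences are constant (-24) and nonzero, while all higher differences vanish, so the minimal degree is 3.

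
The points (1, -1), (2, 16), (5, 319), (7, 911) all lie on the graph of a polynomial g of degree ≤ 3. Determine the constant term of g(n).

-6

Write g(n) = an^3 + bn^2 + cn + d. Substituting each data point gives a linear system:
  a + b + c + d = -1
  8a + 4b + 2c + d = 16
  125a + 25b + 5c + d = 319
  343a + 49b + 7c + d = 911
Solving the system yields a = 3, b = -3, c = 5, d = -6.
So g(n) = 3n³ - 3n² + 5n - 6.
The constant term is -6.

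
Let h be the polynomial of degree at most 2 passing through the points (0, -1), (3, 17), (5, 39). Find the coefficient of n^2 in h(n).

Write h(n) = an^2 + bn + c. Substituting each data point gives a linear system:
  c = -1
  9a + 3b + c = 17
  25a + 5b + c = 39
Solving the system yields a = 1, b = 3, c = -1.
So h(n) = n^2 + 3n - 1.
The leading coefficient is 1.

1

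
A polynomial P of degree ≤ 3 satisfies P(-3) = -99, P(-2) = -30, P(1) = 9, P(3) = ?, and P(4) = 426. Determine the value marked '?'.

195

The 4 known points determine the degree-3 polynomial uniquely.
Write P(n) = an^3 + bn^2 + cn + d. Substituting each data point gives a linear system:
  -27a + 9b - 3c + d = -99
  -8a + 4b - 2c + d = -30
  a + b + c + d = 9
  64a + 16b + 4c + d = 426
Solving the system yields a = 5, b = 6, c = 4, d = -6.
So P(n) = 5n^3 + 6n^2 + 4n - 6.
Then P(3) = 195.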